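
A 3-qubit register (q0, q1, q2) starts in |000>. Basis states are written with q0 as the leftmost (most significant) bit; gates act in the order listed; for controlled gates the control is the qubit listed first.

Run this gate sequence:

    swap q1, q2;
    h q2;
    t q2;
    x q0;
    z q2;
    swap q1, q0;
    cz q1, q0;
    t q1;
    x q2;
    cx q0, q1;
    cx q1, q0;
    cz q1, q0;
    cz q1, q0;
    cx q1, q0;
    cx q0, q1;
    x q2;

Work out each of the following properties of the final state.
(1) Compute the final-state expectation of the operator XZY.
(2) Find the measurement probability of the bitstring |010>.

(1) The observable XZY averages to 0. Key observation: steps 9-16 multiply out to the identity, so the circuit reduces to the remaining gates.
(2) Outcome |010> occurs with probability 1/2.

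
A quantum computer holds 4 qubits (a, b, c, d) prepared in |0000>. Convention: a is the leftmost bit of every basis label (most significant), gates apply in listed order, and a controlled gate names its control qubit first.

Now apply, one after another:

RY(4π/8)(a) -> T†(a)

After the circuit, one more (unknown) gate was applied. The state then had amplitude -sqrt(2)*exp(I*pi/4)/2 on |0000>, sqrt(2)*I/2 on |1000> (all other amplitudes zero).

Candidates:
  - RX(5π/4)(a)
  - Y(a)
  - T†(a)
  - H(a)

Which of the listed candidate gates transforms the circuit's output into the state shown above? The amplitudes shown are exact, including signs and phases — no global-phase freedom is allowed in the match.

The applied gate was Y(a).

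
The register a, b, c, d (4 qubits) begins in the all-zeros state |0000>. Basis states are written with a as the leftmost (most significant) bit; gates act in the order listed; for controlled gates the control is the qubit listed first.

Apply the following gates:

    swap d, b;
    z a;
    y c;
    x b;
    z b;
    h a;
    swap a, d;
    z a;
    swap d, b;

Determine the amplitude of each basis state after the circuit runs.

The resulting statevector has amplitude -sqrt(2)*I/2 on |0011>, -sqrt(2)*I/2 on |0111>, and 0 on every other basis state.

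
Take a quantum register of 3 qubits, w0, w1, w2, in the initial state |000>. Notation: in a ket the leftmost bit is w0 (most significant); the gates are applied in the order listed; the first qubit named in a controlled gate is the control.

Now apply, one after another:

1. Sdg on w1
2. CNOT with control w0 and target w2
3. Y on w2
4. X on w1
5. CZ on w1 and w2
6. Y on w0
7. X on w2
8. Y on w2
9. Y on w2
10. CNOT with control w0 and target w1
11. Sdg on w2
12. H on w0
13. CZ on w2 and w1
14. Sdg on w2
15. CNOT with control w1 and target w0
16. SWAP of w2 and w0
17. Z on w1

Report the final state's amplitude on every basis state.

The final amplitudes are sqrt(2)/2 on |000>, -sqrt(2)/2 on |001>, and 0 on every other basis state.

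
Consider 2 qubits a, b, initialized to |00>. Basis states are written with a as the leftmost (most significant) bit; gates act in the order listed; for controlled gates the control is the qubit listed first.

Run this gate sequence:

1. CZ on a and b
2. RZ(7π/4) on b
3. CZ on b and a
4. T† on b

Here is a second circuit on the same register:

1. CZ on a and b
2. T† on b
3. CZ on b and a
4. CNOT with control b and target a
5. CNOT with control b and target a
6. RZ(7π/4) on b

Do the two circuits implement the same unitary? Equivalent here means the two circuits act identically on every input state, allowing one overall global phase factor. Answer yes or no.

Yes — the two circuits implement the same unitary up to a global phase.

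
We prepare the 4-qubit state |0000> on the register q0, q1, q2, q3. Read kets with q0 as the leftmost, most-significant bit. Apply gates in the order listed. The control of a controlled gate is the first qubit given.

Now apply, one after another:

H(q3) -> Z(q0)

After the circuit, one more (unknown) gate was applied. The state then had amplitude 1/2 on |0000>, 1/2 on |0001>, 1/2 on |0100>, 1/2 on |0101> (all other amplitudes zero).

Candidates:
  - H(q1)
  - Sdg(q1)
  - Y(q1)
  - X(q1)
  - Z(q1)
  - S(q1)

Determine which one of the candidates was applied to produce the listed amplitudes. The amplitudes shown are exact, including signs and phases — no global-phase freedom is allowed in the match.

It was H(q1) that produced the state shown.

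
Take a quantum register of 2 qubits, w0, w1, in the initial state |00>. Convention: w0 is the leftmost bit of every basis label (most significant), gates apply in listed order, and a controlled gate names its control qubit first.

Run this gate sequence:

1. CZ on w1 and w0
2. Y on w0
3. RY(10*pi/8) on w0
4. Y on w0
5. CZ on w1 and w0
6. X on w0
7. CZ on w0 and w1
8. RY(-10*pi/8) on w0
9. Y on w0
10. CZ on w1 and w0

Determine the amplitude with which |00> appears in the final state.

|00> carries amplitude sqrt(2)*I/2 in the final state.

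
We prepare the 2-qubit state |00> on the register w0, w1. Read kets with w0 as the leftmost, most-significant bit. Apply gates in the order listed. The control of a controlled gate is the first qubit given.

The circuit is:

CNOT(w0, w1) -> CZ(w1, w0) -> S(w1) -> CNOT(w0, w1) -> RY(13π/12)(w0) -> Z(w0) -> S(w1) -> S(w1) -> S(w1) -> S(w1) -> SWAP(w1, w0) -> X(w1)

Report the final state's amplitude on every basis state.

The resulting statevector has amplitude -sqrt(3*sqrt(2) + 6)/4 - sqrt(2 - sqrt(2))/4 on |00>, -sqrt(sqrt(2) + 2)/4 + sqrt(6 - 3*sqrt(2))/4 on |01>, 0 on |10>, 0 on |11>. Key observation: gates 7-10 undo each other exactly, leaving only the rest of the circuit to track.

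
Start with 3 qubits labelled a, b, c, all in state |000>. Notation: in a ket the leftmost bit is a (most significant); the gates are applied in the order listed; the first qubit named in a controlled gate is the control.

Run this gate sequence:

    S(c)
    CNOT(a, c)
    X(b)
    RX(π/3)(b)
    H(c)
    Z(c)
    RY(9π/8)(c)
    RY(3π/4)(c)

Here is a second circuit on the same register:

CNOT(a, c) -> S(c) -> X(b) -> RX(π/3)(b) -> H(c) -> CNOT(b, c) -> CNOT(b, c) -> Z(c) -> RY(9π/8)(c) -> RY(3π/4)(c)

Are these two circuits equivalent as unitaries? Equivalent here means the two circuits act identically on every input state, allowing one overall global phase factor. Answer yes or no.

No — the two circuits implement different unitaries, even allowing a global phase.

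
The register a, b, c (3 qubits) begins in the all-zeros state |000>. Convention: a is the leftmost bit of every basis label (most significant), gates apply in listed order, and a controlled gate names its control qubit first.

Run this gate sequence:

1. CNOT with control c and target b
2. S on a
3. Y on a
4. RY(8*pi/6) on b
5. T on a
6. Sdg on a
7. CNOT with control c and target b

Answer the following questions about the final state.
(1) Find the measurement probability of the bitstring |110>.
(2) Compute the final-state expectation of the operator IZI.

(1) The probability of measuring |110> is 3/4.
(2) In the final state, IZI has expectation -1/2.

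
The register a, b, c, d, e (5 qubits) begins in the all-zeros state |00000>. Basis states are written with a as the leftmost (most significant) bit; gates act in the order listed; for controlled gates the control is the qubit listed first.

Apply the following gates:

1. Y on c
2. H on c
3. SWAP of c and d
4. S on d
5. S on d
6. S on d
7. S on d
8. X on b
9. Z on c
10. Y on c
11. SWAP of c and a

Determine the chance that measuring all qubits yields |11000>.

Outcome |11000> occurs with probability 1/2. Key observation: steps 4-7 multiply out to the identity, so the circuit reduces to the remaining gates.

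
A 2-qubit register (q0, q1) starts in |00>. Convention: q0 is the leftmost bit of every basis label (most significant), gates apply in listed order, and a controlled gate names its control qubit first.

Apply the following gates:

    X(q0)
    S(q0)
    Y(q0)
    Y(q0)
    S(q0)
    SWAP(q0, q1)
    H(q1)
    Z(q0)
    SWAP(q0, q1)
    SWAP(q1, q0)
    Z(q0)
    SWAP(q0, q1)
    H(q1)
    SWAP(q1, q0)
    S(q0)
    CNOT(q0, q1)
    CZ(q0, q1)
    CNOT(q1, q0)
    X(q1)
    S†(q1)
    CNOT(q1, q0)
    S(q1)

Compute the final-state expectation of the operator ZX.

The observable ZX averages to 1.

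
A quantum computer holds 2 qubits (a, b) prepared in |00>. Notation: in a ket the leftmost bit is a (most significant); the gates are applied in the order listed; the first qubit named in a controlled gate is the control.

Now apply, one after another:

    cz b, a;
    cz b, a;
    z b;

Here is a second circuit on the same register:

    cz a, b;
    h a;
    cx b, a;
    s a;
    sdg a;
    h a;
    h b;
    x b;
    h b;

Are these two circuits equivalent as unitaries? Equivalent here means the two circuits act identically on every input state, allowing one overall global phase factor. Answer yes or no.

Yes — the two circuits implement the same unitary up to a global phase.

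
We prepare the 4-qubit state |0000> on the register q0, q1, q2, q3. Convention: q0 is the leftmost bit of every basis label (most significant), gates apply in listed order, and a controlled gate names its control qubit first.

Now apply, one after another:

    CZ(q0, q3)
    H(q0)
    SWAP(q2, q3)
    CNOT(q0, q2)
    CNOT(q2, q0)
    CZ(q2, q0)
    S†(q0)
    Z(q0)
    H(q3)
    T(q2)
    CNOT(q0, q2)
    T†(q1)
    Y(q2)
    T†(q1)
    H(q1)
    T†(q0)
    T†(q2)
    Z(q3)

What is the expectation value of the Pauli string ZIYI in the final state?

In the final state, ZIYI has expectation 1.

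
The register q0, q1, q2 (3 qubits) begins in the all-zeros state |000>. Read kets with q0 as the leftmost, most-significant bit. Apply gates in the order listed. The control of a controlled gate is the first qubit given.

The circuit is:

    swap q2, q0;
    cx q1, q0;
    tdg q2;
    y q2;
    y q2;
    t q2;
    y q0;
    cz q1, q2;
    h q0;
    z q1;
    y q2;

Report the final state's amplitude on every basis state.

After the circuit, the state carries amplitude -sqrt(2)/2 on |001>, sqrt(2)/2 on |101>, and 0 on every other basis state.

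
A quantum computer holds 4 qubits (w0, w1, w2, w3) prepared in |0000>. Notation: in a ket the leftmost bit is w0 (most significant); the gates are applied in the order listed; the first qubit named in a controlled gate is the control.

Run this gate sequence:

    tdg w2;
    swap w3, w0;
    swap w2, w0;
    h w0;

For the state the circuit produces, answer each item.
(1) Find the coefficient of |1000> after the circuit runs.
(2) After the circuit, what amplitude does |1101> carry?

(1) |1000> carries amplitude sqrt(2)/2 in the final state.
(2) |1101> carries amplitude 0 in the final state.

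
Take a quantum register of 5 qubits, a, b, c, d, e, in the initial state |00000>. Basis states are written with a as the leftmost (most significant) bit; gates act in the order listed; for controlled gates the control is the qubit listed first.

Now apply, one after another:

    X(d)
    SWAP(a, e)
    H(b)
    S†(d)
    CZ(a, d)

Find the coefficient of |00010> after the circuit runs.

The final state's coefficient on |00010> equals -sqrt(2)*I/2.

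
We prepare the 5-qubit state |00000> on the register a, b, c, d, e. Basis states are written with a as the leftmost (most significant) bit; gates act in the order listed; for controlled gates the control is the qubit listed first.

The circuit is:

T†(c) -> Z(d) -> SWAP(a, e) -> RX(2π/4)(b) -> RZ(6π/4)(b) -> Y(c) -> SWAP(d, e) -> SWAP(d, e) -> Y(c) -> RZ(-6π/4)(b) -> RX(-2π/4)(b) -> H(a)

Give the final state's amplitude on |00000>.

The final state's coefficient on |00000> equals sqrt(2)/2.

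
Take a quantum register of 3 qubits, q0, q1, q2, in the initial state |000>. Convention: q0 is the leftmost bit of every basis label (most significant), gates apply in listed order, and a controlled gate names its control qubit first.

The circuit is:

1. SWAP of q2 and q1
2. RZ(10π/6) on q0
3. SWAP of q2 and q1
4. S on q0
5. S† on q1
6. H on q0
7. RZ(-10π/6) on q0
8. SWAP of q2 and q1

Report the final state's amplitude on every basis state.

The resulting statevector has amplitude sqrt(2)/2 on |000>, sqrt(2)*exp(I*pi/3)/2 on |100>, and 0 on every other basis state.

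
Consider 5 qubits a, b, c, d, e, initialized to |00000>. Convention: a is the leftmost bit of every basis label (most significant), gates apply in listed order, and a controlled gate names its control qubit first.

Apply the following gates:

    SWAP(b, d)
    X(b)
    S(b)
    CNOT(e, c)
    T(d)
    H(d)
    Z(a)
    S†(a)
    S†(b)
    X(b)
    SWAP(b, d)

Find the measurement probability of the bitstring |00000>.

The probability of measuring |00000> is 1/2.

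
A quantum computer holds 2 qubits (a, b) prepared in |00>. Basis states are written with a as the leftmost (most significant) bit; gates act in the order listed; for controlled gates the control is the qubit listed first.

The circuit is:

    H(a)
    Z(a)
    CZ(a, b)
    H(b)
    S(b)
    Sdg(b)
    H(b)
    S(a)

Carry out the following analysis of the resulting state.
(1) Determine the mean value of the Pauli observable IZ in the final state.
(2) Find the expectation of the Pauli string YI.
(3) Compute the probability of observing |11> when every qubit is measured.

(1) The expectation value of IZ is 1.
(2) The expectation value of YI is -1.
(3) The probability of measuring |11> is 0.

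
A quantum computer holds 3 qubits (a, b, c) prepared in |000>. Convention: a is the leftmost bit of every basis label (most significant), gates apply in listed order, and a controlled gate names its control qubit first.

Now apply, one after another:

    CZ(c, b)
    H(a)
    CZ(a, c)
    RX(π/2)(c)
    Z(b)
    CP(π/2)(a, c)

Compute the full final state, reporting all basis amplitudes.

The resulting statevector has amplitude 1/2 on |000>, -I/2 on |001>, 0 on |010>, 0 on |011>, 1/2 on |100>, 1/2 on |101>, 0 on |110>, 0 on |111>.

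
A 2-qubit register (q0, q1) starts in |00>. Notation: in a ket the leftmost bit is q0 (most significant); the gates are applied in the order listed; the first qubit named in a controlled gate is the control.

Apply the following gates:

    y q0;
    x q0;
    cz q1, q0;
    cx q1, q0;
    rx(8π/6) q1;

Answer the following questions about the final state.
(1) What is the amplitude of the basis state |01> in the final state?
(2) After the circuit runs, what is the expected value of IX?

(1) |01> carries amplitude sqrt(3)/2 in the final state.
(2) The observable IX averages to 0.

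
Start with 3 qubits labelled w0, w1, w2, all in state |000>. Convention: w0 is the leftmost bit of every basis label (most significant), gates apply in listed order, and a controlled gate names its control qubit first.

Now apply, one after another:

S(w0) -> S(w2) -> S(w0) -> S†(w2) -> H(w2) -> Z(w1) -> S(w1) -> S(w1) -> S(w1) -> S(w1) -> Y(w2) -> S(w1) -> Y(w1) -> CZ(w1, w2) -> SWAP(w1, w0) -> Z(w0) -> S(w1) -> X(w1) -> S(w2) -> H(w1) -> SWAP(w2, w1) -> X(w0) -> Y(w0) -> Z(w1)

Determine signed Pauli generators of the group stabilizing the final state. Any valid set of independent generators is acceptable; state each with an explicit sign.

The stabilizer group can be generated by -IYI, -IIX, -ZII, among other valid generating sets. Key observation: the block from step 7 through step 10 cancels to the identity and can be dropped.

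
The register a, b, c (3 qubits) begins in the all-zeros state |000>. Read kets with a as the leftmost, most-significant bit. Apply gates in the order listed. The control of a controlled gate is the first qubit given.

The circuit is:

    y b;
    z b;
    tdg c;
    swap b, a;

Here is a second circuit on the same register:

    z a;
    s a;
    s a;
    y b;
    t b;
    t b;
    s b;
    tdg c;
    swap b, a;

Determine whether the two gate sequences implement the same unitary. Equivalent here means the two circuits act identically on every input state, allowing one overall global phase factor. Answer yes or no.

Yes — the two circuits implement the same unitary up to a global phase.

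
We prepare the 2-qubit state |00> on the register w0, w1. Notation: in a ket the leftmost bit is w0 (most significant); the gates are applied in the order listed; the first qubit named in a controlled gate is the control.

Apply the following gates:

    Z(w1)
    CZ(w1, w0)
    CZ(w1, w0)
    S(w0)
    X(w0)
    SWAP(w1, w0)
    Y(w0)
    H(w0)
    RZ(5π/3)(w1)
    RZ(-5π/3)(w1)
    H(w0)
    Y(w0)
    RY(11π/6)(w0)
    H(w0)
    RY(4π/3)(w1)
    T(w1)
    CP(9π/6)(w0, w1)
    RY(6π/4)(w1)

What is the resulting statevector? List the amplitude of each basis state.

The resulting statevector has amplitude -sqrt(6)/8 - sqrt(2)*exp(I*pi/4)/8 on |00>, sqrt(6)/8 - sqrt(2)*exp(I*pi/4)/8 on |01>, -3*sqrt(2)/8 + sqrt(6)*exp(3*I*pi/4)/8 on |10>, 3*sqrt(2)/8 + sqrt(6)*exp(3*I*pi/4)/8 on |11>. Key observation: gates 7-12 undo each other exactly, leaving only the rest of the circuit to track.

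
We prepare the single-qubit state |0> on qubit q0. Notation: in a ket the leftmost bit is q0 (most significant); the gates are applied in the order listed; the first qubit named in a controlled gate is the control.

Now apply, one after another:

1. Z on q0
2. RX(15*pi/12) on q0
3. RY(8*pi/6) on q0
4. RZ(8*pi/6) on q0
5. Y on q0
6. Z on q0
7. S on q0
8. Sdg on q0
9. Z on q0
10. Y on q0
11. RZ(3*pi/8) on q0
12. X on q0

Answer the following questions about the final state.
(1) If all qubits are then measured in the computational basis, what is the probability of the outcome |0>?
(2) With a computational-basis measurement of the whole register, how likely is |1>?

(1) A full measurement returns |0> with probability 1/2 - sqrt(2)/8. Key observation: gates 5-10 undo each other exactly, leaving only the rest of the circuit to track.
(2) Outcome |1> occurs with probability sqrt(2)/8 + 1/2.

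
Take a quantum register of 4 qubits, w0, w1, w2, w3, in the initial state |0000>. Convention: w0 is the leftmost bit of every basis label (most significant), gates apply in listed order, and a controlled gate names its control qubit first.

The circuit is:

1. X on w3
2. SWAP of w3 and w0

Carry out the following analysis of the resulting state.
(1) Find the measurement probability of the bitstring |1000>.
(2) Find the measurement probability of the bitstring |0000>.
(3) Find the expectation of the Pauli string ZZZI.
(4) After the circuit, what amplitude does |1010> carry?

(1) Outcome |1000> occurs with probability 1.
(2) Outcome |0000> occurs with probability 0.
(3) The expectation value of ZZZI is -1.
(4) The amplitude on |1010> is 0.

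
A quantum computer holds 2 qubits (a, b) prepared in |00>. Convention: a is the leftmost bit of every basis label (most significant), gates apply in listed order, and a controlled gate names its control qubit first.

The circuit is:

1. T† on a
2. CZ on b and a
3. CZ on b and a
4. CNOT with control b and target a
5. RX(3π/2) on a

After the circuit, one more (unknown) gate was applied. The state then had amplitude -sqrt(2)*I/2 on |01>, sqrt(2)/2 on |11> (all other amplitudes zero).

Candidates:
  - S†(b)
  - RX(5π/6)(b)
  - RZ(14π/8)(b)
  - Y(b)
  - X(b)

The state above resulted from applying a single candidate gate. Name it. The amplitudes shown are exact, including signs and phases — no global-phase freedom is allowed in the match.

The unique candidate consistent with the amplitudes is Y(b).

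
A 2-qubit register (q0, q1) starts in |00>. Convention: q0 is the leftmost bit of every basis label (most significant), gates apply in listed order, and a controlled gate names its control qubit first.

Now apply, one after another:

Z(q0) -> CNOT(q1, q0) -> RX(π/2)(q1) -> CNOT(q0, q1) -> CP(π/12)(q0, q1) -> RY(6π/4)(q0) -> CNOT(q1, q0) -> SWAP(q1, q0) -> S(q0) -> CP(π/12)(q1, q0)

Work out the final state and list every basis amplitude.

The resulting statevector has amplitude -1/2 on |00>, 1/2 on |01>, 1/2 on |10>, -exp(I*pi/12)/2 on |11>.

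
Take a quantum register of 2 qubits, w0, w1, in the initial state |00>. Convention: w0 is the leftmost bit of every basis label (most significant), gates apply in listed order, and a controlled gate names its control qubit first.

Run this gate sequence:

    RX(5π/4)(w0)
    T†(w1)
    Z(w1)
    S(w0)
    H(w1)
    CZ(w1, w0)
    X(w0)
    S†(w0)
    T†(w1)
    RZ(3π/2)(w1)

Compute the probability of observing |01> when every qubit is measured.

Outcome |01> occurs with probability sqrt(2)/8 + 1/4.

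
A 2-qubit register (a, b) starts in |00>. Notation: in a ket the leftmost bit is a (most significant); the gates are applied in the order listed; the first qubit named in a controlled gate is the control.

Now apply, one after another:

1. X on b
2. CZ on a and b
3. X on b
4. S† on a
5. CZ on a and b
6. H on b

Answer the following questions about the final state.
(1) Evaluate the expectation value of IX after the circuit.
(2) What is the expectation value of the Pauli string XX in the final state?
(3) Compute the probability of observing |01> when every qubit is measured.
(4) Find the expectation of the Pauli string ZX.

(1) The expectation value of IX is 1.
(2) The expectation value of XX is 0.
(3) The probability of measuring |01> is 1/2.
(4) In the final state, ZX has expectation 1.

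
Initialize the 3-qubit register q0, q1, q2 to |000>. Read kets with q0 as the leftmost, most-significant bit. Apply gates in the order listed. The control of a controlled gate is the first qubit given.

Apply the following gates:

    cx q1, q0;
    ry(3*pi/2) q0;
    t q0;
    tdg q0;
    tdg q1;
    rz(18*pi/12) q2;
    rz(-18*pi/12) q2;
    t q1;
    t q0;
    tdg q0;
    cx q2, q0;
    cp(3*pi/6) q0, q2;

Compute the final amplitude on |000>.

|000> carries amplitude -sqrt(2)/2 in the final state. Key observation: steps 3-10 multiply out to the identity, so the circuit reduces to the remaining gates.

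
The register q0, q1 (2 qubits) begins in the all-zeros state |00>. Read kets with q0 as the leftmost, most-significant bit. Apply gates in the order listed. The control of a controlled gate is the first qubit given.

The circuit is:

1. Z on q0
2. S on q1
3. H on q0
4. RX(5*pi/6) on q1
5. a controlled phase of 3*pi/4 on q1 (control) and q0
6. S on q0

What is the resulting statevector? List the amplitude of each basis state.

The resulting statevector has amplitude -1/4 + sqrt(3)/4 on |00>, I*(-sqrt(3) - 1)/4 on |01>, I*(-1 + sqrt(3))/4 on |10>, exp(3*I*pi/4)/4 + sqrt(3)*exp(3*I*pi/4)/4 on |11>.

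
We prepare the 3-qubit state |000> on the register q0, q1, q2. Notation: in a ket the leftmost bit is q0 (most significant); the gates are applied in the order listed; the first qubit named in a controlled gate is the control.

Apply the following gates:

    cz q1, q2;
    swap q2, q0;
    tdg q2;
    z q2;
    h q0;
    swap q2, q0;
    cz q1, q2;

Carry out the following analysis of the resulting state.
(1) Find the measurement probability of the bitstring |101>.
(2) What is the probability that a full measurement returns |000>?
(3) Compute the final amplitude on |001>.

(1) A full measurement returns |101> with probability 0.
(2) The probability of measuring |000> is 1/2.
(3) The final state's coefficient on |001> equals sqrt(2)/2.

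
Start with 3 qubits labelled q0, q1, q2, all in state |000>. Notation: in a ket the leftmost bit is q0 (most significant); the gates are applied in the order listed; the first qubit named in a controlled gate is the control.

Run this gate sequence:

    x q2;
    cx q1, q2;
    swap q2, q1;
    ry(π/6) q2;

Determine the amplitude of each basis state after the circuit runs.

The final amplitudes are sqrt(2)/4 + sqrt(6)/4 on |010>, -sqrt(2)/4 + sqrt(6)/4 on |011>, and 0 on every other basis state.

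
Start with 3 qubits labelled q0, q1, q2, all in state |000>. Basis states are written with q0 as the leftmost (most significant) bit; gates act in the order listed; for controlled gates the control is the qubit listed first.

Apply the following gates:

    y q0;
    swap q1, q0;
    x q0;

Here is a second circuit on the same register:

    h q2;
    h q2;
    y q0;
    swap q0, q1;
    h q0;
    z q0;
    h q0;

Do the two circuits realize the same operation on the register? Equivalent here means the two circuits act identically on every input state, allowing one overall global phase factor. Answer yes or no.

Yes — the two circuits implement the same unitary up to a global phase.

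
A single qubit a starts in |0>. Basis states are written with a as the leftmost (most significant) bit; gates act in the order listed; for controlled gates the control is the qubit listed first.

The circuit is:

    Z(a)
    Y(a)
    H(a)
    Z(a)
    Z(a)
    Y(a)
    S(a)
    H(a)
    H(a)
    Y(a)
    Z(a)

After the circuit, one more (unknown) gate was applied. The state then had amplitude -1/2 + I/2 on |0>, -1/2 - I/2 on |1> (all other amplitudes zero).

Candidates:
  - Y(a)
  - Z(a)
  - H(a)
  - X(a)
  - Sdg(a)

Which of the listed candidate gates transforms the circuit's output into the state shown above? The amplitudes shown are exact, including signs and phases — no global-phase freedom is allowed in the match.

It was H(a) that produced the state shown.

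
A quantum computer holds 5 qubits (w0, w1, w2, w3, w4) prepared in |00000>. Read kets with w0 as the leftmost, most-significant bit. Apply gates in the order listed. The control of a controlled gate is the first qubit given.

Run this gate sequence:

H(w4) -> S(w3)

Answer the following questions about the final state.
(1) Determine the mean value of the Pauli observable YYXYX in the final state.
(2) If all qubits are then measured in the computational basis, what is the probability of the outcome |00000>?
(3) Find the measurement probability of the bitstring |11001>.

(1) The expectation value of YYXYX is 0.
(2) The probability of measuring |00000> is 1/2.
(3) Outcome |11001> occurs with probability 0.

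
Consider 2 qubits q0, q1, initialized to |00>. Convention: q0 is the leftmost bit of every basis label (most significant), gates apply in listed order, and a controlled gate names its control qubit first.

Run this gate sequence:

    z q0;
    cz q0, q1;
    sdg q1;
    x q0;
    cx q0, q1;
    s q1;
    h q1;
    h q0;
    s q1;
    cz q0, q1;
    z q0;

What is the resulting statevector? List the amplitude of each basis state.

The resulting statevector has amplitude I/2 on |00>, 1/2 on |01>, I/2 on |10>, -1/2 on |11>.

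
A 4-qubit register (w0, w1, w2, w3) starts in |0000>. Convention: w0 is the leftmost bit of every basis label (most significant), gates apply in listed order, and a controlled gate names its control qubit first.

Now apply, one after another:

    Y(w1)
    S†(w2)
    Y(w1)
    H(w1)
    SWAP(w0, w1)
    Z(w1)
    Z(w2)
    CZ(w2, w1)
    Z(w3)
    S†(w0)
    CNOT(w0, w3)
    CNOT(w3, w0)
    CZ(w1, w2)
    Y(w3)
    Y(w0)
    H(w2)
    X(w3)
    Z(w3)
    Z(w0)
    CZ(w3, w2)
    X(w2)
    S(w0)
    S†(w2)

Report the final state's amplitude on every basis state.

The resulting statevector has amplitude I/2 on |1000>, -1/2 on |1001>, 1/2 on |1010>, -I/2 on |1011>, and 0 on every other basis state.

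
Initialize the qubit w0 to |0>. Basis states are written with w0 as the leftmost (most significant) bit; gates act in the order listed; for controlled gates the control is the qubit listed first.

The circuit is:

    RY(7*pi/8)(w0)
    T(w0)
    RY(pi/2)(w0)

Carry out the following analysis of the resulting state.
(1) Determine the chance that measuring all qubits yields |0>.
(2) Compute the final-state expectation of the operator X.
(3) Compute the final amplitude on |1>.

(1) The probability of measuring |0> is 1/2 - sqrt(4 - 2*sqrt(2))/8.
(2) The expectation value of X is -sqrt(sqrt(2) + 2)/2.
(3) The amplitude on |1> is sqrt(2)*cos(7*pi/16)/2 + sqrt(2)*exp(I*pi/4)*sin(7*pi/16)/2.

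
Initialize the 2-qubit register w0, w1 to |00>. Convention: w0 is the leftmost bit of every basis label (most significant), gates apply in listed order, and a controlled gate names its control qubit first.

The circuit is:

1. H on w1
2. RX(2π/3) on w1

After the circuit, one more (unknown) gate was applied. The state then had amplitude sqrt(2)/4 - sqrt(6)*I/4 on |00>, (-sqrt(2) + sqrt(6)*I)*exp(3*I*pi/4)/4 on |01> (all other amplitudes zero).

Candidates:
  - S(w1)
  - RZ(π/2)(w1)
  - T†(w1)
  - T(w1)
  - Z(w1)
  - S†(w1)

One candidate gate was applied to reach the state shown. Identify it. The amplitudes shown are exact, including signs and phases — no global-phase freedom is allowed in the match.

The unique candidate consistent with the amplitudes is T†(w1).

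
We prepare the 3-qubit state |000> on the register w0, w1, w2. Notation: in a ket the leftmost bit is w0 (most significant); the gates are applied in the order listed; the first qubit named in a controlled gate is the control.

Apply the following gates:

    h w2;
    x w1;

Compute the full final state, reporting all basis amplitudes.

The final amplitudes are sqrt(2)/2 on |010>, sqrt(2)/2 on |011>, and 0 on every other basis state.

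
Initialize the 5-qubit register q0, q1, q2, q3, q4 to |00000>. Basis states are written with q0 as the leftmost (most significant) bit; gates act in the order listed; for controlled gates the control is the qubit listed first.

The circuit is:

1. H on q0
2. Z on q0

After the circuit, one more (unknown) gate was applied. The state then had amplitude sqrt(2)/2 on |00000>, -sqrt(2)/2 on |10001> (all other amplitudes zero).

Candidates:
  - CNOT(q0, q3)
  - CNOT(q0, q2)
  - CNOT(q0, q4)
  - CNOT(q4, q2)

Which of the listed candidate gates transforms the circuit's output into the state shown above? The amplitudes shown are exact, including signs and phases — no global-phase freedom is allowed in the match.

The unique candidate consistent with the amplitudes is CNOT(q0, q4).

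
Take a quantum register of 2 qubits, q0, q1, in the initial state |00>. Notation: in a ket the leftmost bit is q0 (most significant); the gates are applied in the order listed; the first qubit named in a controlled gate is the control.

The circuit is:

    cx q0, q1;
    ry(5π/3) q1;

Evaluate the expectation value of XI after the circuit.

The expectation value of XI is 0.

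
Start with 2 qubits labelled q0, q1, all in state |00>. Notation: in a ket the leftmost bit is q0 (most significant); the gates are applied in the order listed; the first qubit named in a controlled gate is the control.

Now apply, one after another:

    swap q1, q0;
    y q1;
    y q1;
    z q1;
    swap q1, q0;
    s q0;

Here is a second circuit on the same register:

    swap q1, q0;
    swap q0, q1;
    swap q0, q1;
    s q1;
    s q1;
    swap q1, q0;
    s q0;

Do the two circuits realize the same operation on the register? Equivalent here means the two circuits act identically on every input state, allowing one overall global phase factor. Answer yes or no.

Yes, they are equivalent — the unitaries differ by at most a global phase.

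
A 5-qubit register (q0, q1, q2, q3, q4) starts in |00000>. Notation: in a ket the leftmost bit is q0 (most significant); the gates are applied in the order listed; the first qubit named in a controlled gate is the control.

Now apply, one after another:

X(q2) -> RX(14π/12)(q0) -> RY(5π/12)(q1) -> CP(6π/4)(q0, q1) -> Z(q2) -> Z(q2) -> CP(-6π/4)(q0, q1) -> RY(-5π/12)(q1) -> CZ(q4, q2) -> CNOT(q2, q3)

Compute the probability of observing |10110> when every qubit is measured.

A full measurement returns |10110> with probability sqrt(3)/4 + 1/2. Key observation: steps 3-8 multiply out to the identity, so the circuit reduces to the remaining gates.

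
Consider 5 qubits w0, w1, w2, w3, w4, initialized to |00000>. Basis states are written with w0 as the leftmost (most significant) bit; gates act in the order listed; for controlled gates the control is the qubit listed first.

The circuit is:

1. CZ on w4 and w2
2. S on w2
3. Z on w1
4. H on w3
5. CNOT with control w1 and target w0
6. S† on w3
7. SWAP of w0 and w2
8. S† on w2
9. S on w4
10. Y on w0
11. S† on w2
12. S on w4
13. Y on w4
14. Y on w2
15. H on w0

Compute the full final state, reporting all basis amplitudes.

The resulting statevector has amplitude -I/2 on |00101>, -1/2 on |00111>, I/2 on |10101>, 1/2 on |10111>, and 0 on every other basis state.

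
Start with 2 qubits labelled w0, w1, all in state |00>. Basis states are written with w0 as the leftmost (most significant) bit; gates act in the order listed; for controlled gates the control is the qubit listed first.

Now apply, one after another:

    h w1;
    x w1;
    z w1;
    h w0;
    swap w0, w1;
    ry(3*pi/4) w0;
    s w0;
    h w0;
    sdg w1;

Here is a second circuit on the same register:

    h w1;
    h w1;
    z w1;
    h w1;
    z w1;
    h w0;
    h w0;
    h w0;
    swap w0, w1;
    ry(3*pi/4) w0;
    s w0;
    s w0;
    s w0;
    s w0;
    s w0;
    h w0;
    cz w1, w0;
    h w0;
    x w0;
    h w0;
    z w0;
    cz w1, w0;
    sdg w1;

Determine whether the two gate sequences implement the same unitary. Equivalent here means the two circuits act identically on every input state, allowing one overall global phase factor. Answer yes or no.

Yes, they are equivalent — the unitaries differ by at most a global phase.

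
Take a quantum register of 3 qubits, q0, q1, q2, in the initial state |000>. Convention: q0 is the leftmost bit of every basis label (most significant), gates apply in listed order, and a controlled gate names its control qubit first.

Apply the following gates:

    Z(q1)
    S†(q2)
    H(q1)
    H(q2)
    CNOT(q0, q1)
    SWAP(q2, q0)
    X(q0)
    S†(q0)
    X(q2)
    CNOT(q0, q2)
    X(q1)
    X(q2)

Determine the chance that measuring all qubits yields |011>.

The probability of measuring |011> is 0.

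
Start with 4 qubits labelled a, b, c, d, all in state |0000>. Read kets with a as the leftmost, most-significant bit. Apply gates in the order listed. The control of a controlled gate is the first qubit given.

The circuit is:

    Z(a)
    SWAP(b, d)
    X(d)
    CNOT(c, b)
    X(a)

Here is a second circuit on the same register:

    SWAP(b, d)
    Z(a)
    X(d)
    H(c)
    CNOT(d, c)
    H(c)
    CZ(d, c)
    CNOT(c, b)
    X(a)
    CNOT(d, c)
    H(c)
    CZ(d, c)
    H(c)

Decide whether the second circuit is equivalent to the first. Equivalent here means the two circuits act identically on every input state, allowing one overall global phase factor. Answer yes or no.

Yes, they are equivalent — the unitaries differ by at most a global phase.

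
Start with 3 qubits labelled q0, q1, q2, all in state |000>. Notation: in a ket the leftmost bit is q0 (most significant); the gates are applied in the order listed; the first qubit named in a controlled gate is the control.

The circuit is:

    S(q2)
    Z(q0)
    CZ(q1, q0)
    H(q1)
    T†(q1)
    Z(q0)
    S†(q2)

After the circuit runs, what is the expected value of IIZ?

The expectation value of IIZ is 1.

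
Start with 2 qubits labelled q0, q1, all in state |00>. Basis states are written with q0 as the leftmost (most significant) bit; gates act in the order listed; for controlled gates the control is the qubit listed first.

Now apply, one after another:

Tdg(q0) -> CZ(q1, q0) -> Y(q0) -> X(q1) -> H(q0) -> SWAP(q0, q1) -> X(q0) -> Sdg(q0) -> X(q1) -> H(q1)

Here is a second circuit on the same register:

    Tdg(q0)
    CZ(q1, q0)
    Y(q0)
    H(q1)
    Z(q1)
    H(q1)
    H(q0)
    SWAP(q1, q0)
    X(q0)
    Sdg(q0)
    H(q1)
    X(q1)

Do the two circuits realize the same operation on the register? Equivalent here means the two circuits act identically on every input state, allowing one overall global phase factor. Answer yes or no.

No — the two circuits implement different unitaries, even allowing a global phase.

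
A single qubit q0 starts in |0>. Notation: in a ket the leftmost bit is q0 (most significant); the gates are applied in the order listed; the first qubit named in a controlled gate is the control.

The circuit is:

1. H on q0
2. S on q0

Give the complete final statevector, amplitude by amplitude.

The final amplitudes are sqrt(2)/2 on |0>, sqrt(2)*I/2 on |1>.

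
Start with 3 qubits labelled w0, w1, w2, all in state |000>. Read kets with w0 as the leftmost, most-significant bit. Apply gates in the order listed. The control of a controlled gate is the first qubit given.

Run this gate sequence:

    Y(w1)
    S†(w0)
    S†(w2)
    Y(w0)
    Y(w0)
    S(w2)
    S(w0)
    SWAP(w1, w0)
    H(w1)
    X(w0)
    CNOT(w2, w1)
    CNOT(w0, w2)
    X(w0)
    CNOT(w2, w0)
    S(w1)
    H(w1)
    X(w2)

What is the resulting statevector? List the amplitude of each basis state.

The resulting statevector has amplitude -1/2 + I/2 on |101>, 1/2 + I/2 on |111>, and 0 on every other basis state. Key observation: steps 2-7 multiply out to the identity, so the circuit reduces to the remaining gates.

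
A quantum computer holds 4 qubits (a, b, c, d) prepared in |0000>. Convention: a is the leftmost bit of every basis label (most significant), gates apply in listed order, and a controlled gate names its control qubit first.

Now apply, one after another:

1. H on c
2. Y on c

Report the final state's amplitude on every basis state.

The resulting statevector has amplitude -sqrt(2)*I/2 on |0000>, sqrt(2)*I/2 on |0010>, and 0 on every other basis state.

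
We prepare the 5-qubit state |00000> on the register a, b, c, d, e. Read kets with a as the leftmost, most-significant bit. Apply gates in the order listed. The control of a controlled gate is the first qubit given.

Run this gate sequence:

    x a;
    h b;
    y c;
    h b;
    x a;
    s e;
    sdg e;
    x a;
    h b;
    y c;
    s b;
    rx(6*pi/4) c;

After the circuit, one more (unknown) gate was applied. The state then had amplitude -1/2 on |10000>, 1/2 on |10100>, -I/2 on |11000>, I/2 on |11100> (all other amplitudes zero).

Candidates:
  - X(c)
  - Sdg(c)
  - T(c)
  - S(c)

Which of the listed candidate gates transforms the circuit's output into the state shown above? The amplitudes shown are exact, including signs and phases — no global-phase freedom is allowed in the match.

The applied gate was S(c).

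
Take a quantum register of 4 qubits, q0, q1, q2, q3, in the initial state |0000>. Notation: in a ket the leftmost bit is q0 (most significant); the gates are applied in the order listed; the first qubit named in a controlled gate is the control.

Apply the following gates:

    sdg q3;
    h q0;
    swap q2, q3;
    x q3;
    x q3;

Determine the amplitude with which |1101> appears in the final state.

The final state's coefficient on |1101> equals 0. Key observation: the block from step 4 through step 5 cancels to the identity and can be dropped.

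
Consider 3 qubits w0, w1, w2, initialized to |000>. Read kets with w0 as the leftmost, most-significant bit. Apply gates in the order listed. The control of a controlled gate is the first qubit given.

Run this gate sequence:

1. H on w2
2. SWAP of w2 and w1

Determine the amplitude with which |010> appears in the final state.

The final state's coefficient on |010> equals sqrt(2)/2.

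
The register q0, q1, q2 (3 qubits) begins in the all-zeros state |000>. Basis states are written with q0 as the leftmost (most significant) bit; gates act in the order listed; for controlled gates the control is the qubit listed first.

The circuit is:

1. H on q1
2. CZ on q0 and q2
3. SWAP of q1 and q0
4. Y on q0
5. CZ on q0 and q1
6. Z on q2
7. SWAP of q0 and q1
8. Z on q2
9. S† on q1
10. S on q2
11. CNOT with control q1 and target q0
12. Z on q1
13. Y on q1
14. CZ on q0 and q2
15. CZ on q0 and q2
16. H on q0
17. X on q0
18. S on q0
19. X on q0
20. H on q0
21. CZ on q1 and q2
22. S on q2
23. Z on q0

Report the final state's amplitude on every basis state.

The resulting statevector has amplitude sqrt(2)*(-1 - I)/4 on |000>, 0 on |001>, sqrt(2)*(1 + I)/4 on |010>, 0 on |011>, sqrt(2)*(1 - I)/4 on |100>, 0 on |101>, sqrt(2)*(1 - I)/4 on |110>, 0 on |111>.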